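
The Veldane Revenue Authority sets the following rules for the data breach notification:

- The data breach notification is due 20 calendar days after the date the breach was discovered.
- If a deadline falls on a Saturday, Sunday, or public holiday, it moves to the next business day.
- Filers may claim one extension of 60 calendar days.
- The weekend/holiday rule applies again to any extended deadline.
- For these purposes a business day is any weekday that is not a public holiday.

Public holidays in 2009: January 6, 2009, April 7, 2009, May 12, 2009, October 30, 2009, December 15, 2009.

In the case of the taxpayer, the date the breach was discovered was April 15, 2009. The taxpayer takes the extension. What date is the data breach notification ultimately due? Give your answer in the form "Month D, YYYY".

July 6, 2009

From April 15, 2009, 20 calendar days later is May 5, 2009.
May 5, 2009 (Tuesday) is already a business day.
Applying the 60-calendar-day extension: May 5, 2009 + 60 days = July 4, 2009.
July 4, 2009 is a Saturday; the next business day is July 6, 2009 (Monday).
The final due date is July 6, 2009.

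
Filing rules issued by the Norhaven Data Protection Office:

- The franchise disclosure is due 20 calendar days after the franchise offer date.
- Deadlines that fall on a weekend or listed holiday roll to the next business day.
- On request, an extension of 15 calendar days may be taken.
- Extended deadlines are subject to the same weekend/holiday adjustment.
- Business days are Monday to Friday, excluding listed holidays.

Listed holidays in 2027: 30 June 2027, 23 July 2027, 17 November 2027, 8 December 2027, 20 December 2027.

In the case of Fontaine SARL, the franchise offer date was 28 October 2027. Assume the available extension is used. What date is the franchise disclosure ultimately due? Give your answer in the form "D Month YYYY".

3 December 2027

20 calendar days after 28 October 2027 is 17 November 2027.
Because 17 November 2027 is a listed holiday, the deadline becomes 18 November 2027 (Thursday).
With the 15-day extension, 18 November 2027 becomes 3 December 2027.
3 December 2027 (Friday) is already a business day.
So the filing is due 3 December 2027.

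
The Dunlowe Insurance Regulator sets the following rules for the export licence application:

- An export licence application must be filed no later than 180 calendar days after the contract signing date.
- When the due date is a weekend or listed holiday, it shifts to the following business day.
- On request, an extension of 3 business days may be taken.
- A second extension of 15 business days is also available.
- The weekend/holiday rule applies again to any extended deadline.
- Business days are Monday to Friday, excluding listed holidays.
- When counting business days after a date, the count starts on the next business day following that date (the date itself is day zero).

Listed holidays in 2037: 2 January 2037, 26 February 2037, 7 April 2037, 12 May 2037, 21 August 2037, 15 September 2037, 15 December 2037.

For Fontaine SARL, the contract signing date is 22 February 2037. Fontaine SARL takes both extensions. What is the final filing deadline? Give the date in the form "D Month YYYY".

From 22 February 2037, 180 calendar days later is 21 August 2037.
Because 21 August 2037 is a listed holiday, the deadline becomes 24 August 2037 (Monday).
Applying the 3-business-day extension: 3 business days after 24 August 2037 is 27 August 2037.
27 August 2037 falls on a Thursday, which is a business day, so no adjustment is needed.
The 15-business-day extension runs from 27 August 2037 to 18 September 2037.
18 September 2037 is a Friday and not a listed holiday, so it stands.
The final due date is 18 September 2037.

18 September 2037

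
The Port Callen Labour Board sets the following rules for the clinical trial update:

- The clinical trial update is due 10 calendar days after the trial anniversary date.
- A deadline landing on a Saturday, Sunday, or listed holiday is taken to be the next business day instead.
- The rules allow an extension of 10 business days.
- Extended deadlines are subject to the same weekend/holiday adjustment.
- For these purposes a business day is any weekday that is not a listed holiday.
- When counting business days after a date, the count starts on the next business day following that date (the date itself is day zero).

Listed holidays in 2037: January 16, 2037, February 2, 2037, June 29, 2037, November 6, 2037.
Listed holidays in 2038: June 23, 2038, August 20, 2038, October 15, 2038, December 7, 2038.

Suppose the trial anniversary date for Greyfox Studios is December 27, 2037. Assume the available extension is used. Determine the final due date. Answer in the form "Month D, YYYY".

10 calendar days after December 27, 2037 is January 6, 2038.
Since January 6, 2038 is a Wednesday and not a holiday, the date is unchanged.
Applying the 10-business-day extension: 10 business days after January 6, 2038 is January 20, 2038.
January 20, 2038 (Wednesday) is already a business day.
So the filing is due January 20, 2038.

January 20, 2038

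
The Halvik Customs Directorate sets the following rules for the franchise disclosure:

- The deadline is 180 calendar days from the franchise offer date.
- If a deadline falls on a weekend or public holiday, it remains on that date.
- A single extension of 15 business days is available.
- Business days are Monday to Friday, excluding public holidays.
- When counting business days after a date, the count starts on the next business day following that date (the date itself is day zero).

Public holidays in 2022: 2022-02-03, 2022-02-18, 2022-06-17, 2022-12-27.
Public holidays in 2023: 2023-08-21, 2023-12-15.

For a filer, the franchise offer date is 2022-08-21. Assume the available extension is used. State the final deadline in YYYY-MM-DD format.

Adding 180 calendar days to 2022-08-21 gives 2023-02-17.
2023-02-17 falls on a Friday. The rules make no weekend/holiday allowance, so it remains 2023-02-17.
Counting 15 further business days from 2023-02-17 reaches 2023-03-10.
2023-03-10 falls on a Friday. The rules make no weekend/holiday allowance, so it remains 2023-03-10.
The final due date is 2023-03-10.

2023-03-10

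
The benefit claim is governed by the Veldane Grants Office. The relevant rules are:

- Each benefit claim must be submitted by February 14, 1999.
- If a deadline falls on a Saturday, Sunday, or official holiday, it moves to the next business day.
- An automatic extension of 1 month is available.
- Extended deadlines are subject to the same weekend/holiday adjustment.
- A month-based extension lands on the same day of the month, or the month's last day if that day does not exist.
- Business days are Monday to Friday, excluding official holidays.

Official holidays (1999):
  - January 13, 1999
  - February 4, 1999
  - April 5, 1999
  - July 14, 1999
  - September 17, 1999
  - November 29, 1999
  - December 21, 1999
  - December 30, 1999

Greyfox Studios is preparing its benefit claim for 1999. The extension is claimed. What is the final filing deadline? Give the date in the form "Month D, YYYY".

Start from the fixed due date, February 14, 1999.
Because February 14, 1999 is a Sunday, the deadline becomes February 15, 1999 (Monday).
The 1 month extension carries February 15, 1999 to March 15, 1999.
March 15, 1999 (Monday) is already a business day.
So the filing is due March 15, 1999.

March 15, 1999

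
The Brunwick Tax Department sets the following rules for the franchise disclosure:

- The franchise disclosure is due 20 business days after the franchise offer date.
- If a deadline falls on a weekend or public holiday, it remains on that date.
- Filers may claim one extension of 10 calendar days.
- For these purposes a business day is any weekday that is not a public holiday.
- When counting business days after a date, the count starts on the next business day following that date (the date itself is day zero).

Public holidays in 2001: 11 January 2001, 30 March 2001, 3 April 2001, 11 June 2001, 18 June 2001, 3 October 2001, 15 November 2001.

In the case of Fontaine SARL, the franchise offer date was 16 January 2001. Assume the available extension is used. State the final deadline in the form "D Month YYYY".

23 February 2001

Counting 20 business days after 16 January 2001 (skipping weekends and listed holidays) reaches 13 February 2001.
13 February 2001 is a Tuesday; no weekend or holiday adjustment applies.
With the 10-day extension, 13 February 2001 becomes 23 February 2001.
23 February 2001 falls on a Friday. The rules make no weekend/holiday allowance, so it remains 23 February 2001.
Final deadline: 23 February 2001.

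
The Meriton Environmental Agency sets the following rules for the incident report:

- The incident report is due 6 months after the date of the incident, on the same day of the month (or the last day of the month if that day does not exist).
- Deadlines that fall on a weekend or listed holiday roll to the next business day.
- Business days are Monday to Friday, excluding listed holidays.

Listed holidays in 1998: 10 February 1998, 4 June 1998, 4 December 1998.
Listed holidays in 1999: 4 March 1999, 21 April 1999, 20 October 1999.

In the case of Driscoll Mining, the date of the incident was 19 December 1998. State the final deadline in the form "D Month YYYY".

6 months from 19 December 1998 is 19 June 1999.
Because 19 June 1999 is a Saturday, the deadline becomes 21 June 1999 (Monday).
So the filing is due 21 June 1999.

21 June 1999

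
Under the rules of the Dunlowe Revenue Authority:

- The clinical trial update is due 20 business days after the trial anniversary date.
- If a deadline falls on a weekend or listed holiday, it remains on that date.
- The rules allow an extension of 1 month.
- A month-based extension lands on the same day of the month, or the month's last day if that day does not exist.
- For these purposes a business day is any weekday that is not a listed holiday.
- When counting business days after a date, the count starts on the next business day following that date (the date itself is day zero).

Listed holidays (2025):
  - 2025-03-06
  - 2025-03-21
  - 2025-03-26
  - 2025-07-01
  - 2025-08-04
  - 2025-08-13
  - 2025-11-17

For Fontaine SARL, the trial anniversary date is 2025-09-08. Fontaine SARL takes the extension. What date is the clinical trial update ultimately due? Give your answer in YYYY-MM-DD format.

20 business days after 2025-09-08, excluding weekends and holidays, is 2025-10-06.
2025-10-06 falls on a Monday. The rules make no weekend/holiday allowance, so it remains 2025-10-06.
Applying the 1 month extension: 1 month after 2025-10-06 is 2025-11-06.
No adjustment is made for weekends or holidays, so 2025-11-06 stands.
Deadline: 2025-11-06.

2025-11-06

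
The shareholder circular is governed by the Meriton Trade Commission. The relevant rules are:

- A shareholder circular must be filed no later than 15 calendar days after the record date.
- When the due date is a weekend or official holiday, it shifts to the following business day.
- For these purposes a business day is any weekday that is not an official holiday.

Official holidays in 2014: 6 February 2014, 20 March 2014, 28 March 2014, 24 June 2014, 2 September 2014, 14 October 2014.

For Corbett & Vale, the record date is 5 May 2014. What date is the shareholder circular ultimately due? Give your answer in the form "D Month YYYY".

15 calendar days after 5 May 2014 is 20 May 2014.
20 May 2014 is a Tuesday and not a listed holiday, so it stands.
Final deadline: 20 May 2014.

20 May 2014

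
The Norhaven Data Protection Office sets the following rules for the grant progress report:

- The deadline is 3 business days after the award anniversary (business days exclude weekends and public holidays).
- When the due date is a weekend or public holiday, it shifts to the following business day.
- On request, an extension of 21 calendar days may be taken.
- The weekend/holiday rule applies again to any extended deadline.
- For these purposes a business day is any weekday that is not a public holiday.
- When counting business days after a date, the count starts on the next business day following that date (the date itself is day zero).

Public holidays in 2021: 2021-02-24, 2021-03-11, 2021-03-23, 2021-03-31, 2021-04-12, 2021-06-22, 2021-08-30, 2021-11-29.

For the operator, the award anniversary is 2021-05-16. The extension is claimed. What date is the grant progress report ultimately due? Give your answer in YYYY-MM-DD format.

2021-06-09

Counting 3 business days after 2021-05-16 (skipping weekends and listed holidays) reaches 2021-05-19.
Since 2021-05-19 is a Wednesday and not a holiday, the date is unchanged.
With the 21-day extension, 2021-05-19 becomes 2021-06-09.
2021-06-09 (Wednesday) is already a business day.
The final due date is 2021-06-09.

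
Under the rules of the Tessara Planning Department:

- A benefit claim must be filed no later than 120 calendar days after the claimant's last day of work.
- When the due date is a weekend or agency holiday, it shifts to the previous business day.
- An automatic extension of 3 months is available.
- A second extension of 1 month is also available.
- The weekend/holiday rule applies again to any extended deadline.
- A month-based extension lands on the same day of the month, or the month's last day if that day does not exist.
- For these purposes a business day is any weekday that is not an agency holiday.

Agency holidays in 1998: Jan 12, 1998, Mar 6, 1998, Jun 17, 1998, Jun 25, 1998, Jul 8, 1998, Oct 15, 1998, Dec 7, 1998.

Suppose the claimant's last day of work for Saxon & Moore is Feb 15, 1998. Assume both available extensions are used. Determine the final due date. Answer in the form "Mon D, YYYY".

From Feb 15, 1998, 120 calendar days later is Jun 15, 1998.
Jun 15, 1998 is a Monday and not a listed holiday, so it stands.
Applying the 3 months extension: 3 months after Jun 15, 1998 is Sep 15, 1998.
Sep 15, 1998 (Tuesday) is already a business day.
Applying the 1 month extension: 1 month after Sep 15, 1998 is Oct 15, 1998.
Oct 15, 1998 is a listed holiday, so it moves to the preceding business day, Oct 14, 1998 (Wednesday).
Final deadline: Oct 14, 1998.

Oct 14, 1998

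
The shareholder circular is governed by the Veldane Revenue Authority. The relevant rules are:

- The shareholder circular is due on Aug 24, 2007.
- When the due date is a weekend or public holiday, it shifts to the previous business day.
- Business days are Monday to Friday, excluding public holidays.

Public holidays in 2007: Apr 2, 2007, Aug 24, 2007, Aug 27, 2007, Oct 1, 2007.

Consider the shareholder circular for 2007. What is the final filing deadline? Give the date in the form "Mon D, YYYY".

Aug 23, 2007

The statutory due date is Aug 24, 2007.
Because Aug 24, 2007 is a listed holiday, the deadline becomes Aug 23, 2007 (Thursday).
The final due date is Aug 23, 2007.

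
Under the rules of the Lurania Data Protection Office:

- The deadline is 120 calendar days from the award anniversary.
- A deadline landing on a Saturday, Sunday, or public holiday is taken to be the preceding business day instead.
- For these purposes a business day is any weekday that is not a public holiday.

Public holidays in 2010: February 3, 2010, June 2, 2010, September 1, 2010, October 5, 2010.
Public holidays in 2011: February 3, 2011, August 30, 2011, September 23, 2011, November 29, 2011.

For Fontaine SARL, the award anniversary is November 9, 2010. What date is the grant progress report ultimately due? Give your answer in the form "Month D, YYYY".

March 9, 2011

Trigger date November 9, 2010 + 120 calendar days = March 9, 2011.
March 9, 2011 (Wednesday) is already a business day.
Deadline: March 9, 2011.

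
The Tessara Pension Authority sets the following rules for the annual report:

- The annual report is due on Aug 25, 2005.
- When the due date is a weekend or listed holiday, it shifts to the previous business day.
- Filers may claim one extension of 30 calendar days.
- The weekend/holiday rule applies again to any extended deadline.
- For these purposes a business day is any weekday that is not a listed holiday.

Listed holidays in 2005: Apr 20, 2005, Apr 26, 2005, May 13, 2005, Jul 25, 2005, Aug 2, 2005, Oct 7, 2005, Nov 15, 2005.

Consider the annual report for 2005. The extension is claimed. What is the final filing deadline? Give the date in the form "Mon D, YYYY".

The statutory due date is Aug 25, 2005.
Aug 25, 2005 (Thursday) is already a business day.
With the 30-day extension, Aug 25, 2005 becomes Sep 24, 2005.
Sep 24, 2005 is a Saturday; the preceding business day is Sep 23, 2005 (Friday).
Deadline: Sep 23, 2005.

Sep 23, 2005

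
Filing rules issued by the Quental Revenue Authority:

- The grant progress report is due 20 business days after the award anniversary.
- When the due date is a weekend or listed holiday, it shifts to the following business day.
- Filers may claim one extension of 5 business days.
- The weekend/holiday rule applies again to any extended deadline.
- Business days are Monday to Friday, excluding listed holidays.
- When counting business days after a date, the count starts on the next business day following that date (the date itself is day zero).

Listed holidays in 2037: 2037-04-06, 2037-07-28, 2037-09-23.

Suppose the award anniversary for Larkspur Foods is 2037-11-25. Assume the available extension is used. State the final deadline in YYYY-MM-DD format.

Starting the day after 2037-11-25 and counting 20 business days lands on 2037-12-23.
2037-12-23 is a Wednesday and not a listed holiday, so it stands.
The 5-business-day extension runs from 2037-12-23 to 2037-12-30.
Since 2037-12-30 is a Wednesday and not a holiday, the date is unchanged.
So the filing is due 2037-12-30.

2037-12-30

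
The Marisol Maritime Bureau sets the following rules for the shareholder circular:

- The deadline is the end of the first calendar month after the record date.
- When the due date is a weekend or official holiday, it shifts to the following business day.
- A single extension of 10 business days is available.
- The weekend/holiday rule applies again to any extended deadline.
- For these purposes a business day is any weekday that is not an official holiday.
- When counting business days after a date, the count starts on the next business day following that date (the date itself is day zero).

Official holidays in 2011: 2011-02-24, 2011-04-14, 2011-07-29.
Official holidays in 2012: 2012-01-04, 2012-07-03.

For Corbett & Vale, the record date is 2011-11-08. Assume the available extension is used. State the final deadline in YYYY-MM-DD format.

2012-01-17

1 month after 2011-11-08 falls in December 2011; the last day of that month is 2011-12-31.
2011-12-31 falls on a Saturday. Rolling to the next business day gives 2012-01-02, a Monday.
The 10-business-day extension runs from 2012-01-02 to 2012-01-17.
2012-01-17 is a Tuesday and not a listed holiday, so it stands.
So the filing is due 2012-01-17.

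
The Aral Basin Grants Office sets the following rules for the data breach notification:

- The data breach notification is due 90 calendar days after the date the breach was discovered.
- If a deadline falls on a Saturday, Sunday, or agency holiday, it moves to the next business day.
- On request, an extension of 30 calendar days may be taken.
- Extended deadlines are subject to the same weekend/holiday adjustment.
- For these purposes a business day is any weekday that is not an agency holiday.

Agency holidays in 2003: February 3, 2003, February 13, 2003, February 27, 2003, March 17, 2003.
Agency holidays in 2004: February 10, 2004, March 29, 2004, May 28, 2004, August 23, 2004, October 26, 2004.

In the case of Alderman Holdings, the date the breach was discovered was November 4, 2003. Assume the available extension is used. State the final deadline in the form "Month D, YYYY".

March 3, 2004

Trigger date November 4, 2003 + 90 calendar days = February 2, 2004.
Since February 2, 2004 is a Monday and not a holiday, the date is unchanged.
With the 30-day extension, February 2, 2004 becomes March 3, 2004.
March 3, 2004 (Wednesday) is already a business day.
The final due date is March 3, 2004.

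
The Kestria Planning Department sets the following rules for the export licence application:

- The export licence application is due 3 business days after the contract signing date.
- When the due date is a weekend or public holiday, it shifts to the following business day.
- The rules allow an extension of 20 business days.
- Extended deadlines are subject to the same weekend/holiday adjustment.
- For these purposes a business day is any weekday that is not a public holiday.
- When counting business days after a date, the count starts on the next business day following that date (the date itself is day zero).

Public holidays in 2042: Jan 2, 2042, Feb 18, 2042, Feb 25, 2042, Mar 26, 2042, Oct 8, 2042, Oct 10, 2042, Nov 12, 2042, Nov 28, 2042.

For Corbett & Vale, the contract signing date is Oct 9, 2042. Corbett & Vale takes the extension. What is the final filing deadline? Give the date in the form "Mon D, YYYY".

Nov 13, 2042

Counting 3 business days after Oct 9, 2042 (skipping weekends and listed holidays) reaches Oct 15, 2042.
Oct 15, 2042 is a Wednesday and not a listed holiday, so it stands.
The 20-business-day extension runs from Oct 15, 2042 to Nov 13, 2042.
Nov 13, 2042 falls on a Thursday, which is a business day, so no adjustment is needed.
The final due date is Nov 13, 2042.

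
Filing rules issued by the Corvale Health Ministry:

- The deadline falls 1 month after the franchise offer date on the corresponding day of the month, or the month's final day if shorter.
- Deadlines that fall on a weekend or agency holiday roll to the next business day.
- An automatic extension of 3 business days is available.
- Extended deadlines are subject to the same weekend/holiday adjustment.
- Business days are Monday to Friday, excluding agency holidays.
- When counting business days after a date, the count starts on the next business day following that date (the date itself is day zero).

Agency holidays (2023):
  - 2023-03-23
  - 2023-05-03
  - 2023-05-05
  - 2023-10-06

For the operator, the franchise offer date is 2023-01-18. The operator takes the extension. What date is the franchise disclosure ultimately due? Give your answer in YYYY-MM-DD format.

Moving 1 month forward from 2023-01-18 on the corresponding day gives 2023-02-18.
2023-02-18 is a Saturday, so it moves to the next business day, 2023-02-20 (Monday).
The 3-business-day extension runs from 2023-02-20 to 2023-02-23.
2023-02-23 falls on a Thursday, which is a business day, so no adjustment is needed.
So the filing is due 2023-02-23.

2023-02-23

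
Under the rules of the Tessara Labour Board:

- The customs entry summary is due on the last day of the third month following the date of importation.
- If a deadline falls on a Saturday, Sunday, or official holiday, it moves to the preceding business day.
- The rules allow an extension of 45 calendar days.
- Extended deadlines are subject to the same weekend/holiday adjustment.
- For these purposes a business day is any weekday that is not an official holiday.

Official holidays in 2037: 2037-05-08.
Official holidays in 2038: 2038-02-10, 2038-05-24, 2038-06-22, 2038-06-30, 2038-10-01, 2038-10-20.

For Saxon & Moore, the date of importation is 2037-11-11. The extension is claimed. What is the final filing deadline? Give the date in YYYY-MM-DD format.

2038-04-12

3 months after 2037-11-11 is February 2038; that month ends on 2038-02-28.
2038-02-28 is a Sunday; the preceding business day is 2038-02-26 (Friday).
Applying the 45-calendar-day extension: 2038-02-26 + 45 days = 2038-04-12.
2038-04-12 is a Monday and not a listed holiday, so it stands.
The final due date is 2038-04-12.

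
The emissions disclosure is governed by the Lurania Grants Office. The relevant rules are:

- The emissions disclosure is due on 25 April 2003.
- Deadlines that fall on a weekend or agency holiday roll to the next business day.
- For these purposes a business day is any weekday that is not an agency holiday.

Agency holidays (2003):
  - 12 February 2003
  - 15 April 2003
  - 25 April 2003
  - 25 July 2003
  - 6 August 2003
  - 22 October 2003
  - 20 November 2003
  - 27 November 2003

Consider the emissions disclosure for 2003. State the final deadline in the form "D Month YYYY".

28 April 2003

The statutory due date is 25 April 2003.
Because 25 April 2003 is a listed holiday, the deadline becomes 28 April 2003 (Monday).
So the filing is due 28 April 2003.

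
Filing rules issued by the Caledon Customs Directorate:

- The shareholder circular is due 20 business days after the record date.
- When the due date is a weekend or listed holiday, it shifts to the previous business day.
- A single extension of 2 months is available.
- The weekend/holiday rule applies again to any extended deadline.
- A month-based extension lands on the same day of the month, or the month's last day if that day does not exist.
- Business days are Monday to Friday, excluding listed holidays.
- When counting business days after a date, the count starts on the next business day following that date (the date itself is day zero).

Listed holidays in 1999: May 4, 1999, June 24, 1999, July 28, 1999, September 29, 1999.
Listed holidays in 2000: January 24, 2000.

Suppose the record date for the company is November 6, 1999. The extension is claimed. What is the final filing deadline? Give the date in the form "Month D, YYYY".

February 3, 2000

20 business days after November 6, 1999, excluding weekends and holidays, is December 3, 1999.
December 3, 1999 falls on a Friday, which is a business day, so no adjustment is needed.
Add 2 months to December 3, 1999: February 3, 2000.
February 3, 2000 falls on a Thursday, which is a business day, so no adjustment is needed.
The final due date is February 3, 2000.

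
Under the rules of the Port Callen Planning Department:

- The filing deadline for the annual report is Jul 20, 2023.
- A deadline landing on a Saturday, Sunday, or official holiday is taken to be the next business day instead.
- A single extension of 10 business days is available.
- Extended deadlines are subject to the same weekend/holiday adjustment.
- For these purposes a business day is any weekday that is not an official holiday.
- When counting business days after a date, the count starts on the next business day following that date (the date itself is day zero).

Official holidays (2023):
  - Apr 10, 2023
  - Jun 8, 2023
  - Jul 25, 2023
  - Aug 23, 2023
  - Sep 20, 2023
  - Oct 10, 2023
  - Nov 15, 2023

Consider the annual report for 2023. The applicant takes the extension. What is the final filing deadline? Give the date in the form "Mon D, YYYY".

Aug 4, 2023

Start from the fixed due date, Jul 20, 2023.
Jul 20, 2023 (Thursday) is already a business day.
Counting 10 further business days from Jul 20, 2023 reaches Aug 4, 2023.
Aug 4, 2023 is a Friday and not a listed holiday, so it stands.
Deadline: Aug 4, 2023.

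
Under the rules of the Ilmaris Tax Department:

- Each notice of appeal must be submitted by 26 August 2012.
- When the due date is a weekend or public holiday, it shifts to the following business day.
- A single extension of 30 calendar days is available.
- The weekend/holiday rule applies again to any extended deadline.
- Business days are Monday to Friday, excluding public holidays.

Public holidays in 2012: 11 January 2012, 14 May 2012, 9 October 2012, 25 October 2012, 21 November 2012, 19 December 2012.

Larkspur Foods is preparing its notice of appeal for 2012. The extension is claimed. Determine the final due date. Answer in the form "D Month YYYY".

The statutory due date is 26 August 2012.
26 August 2012 is a Sunday; the next business day is 27 August 2012 (Monday).
With the 30-day extension, 27 August 2012 becomes 26 September 2012.
26 September 2012 (Wednesday) is already a business day.
Final deadline: 26 September 2012.

26 September 2012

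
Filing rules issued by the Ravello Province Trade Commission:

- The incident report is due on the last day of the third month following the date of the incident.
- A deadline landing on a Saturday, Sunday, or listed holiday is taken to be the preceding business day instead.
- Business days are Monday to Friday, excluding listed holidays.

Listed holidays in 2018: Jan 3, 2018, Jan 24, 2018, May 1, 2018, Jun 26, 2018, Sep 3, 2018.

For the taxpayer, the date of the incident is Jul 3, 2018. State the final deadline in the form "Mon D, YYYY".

Oct 31, 2018

3 months after Jul 3, 2018 falls in October 2018; the last day of that month is Oct 31, 2018.
Oct 31, 2018 (Wednesday) is already a business day.
The final due date is Oct 31, 2018.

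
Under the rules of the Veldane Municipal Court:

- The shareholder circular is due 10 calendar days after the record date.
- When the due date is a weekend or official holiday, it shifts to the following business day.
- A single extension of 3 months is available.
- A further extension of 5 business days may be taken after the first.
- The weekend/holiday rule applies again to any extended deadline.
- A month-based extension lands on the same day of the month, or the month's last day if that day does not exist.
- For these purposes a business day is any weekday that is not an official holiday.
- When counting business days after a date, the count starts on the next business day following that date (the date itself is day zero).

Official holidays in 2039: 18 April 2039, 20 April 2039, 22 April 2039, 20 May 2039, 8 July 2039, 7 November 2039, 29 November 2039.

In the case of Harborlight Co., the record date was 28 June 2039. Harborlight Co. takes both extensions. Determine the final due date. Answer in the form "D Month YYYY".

Trigger date 28 June 2039 + 10 calendar days = 8 July 2039.
8 July 2039 is a listed holiday, so it moves to the next business day, 11 July 2039 (Monday).
The 3 months extension carries 11 July 2039 to 11 October 2039.
11 October 2039 is a Tuesday and not a listed holiday, so it stands.
The 5-business-day extension runs from 11 October 2039 to 18 October 2039.
18 October 2039 (Tuesday) is already a business day.
Final deadline: 18 October 2039.

18 October 2039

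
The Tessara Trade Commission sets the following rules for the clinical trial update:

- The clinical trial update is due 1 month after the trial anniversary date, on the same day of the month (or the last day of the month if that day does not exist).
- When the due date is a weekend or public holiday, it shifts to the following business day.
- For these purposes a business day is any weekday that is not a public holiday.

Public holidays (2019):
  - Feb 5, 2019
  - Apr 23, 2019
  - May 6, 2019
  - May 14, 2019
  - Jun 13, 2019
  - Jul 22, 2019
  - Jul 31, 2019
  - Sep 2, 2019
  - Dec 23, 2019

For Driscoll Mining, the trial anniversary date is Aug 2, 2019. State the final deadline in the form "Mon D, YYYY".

Sep 3, 2019

1 month after Aug 2, 2019, on the same day of the month, is Sep 2, 2019.
Sep 2, 2019 falls on a listed holiday. Rolling to the next business day gives Sep 3, 2019, a Tuesday.
So the filing is due Sep 3, 2019.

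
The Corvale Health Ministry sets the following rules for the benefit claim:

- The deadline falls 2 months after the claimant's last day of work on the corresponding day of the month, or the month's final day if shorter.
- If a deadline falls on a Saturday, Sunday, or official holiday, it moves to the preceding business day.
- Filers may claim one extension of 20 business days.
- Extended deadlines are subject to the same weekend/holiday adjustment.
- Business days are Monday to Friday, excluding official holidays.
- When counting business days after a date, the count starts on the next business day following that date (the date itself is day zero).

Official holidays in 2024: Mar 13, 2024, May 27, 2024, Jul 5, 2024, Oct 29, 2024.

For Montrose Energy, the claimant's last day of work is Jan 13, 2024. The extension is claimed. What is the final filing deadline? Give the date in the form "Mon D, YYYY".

Apr 10, 2024

Moving 2 months forward from Jan 13, 2024 on the corresponding day gives Mar 13, 2024.
Mar 13, 2024 is a listed holiday; the preceding business day is Mar 12, 2024 (Tuesday).
The 20-business-day extension runs from Mar 12, 2024 to Apr 10, 2024.
Apr 10, 2024 is a Wednesday and not a listed holiday, so it stands.
So the filing is due Apr 10, 2024.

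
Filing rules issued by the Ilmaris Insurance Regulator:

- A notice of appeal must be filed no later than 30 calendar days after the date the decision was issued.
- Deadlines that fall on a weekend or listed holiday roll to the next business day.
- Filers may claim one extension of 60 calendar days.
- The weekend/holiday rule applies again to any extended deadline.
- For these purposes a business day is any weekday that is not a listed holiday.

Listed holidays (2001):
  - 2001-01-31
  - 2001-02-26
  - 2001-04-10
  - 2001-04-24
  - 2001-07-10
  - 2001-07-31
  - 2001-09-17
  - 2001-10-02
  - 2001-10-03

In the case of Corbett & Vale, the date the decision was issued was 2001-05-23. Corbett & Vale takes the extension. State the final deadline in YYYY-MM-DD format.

30 calendar days after 2001-05-23 is 2001-06-22.
Since 2001-06-22 is a Friday and not a holiday, the date is unchanged.
The 60-calendar-day extension moves the deadline from 2001-06-22 to 2001-08-21.
Since 2001-08-21 is a Tuesday and not a holiday, the date is unchanged.
Final deadline: 2001-08-21.

2001-08-21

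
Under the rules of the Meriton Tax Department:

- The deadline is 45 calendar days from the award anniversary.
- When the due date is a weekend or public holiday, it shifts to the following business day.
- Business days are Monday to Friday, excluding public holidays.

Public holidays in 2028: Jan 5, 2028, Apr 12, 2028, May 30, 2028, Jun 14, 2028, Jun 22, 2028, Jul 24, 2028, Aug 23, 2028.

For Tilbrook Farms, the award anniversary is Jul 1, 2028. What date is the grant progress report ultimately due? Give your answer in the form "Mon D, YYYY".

Trigger date Jul 1, 2028 + 45 calendar days = Aug 15, 2028.
Since Aug 15, 2028 is a Tuesday and not a holiday, the date is unchanged.
So the filing is due Aug 15, 2028.

Aug 15, 2028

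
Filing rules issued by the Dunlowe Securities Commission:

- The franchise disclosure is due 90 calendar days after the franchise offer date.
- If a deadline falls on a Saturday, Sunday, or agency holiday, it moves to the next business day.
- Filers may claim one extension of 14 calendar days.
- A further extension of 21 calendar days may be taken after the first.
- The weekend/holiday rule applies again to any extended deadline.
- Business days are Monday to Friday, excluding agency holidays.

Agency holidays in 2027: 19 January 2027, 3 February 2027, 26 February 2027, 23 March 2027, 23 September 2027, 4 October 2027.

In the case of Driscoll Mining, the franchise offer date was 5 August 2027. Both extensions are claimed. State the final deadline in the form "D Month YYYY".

8 December 2027

Trigger date 5 August 2027 + 90 calendar days = 3 November 2027.
3 November 2027 (Wednesday) is already a business day.
Add the 14 calendar-day extension to 3 November 2027: 17 November 2027.
17 November 2027 is a Wednesday and not a listed holiday, so it stands.
With the 21-day extension, 17 November 2027 becomes 8 December 2027.
8 December 2027 is a Wednesday and not a listed holiday, so it stands.
Final deadline: 8 December 2027.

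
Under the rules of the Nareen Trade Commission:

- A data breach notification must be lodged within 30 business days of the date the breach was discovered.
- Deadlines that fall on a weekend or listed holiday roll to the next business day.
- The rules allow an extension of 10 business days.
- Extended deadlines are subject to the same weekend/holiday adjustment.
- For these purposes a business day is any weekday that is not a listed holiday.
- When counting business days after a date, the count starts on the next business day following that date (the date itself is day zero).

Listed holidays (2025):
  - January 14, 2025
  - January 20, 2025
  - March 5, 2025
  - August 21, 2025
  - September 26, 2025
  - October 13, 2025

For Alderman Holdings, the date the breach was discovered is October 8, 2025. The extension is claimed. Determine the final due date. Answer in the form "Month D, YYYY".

December 4, 2025

Starting the day after October 8, 2025 and counting 30 business days lands on November 20, 2025.
November 20, 2025 falls on a Thursday, which is a business day, so no adjustment is needed.
Applying the 10-business-day extension: 10 business days after November 20, 2025 is December 4, 2025.
December 4, 2025 falls on a Thursday, which is a business day, so no adjustment is needed.
Final deadline: December 4, 2025.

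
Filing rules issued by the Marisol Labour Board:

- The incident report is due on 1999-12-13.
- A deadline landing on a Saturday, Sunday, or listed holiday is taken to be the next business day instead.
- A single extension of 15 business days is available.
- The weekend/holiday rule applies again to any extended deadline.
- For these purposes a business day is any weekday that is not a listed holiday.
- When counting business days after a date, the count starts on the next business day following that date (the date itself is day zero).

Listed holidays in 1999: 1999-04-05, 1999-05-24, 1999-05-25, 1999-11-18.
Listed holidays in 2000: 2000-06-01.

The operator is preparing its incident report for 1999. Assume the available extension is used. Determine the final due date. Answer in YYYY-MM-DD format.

The stated deadline is 1999-12-13.
1999-12-13 is a Monday and not a listed holiday, so it stands.
Applying the 15-business-day extension: 15 business days after 1999-12-13 is 2000-01-03.
2000-01-03 (Monday) is already a business day.
So the filing is due 2000-01-03.

2000-01-03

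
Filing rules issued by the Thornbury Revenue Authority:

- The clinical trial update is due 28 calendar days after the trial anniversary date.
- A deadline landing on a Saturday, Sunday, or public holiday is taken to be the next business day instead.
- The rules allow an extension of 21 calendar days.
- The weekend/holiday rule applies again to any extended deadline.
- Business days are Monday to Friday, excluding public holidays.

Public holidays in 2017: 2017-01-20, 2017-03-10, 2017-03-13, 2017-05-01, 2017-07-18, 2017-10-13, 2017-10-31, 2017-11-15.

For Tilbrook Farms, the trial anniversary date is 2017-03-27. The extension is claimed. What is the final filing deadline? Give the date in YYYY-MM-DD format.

2017-05-15

28 calendar days after 2017-03-27 is 2017-04-24.
2017-04-24 falls on a Monday, which is a business day, so no adjustment is needed.
With the 21-day extension, 2017-04-24 becomes 2017-05-15.
2017-05-15 is a Monday and not a listed holiday, so it stands.
Final deadline: 2017-05-15.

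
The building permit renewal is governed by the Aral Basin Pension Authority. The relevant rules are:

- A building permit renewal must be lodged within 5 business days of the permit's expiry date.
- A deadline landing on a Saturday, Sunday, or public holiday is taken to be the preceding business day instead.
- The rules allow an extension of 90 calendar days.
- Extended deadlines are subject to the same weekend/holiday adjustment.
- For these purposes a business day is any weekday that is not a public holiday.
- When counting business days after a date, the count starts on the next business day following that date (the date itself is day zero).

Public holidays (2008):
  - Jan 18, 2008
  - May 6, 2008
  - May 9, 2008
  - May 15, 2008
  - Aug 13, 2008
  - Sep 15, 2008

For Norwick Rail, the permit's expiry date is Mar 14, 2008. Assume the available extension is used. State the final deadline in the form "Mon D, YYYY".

Jun 19, 2008

5 business days after Mar 14, 2008, excluding weekends and holidays, is Mar 21, 2008.
Mar 21, 2008 is a Friday and not a listed holiday, so it stands.
Applying the 90-calendar-day extension: Mar 21, 2008 + 90 days = Jun 19, 2008.
Jun 19, 2008 is a Thursday and not a listed holiday, so it stands.
Deadline: Jun 19, 2008.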